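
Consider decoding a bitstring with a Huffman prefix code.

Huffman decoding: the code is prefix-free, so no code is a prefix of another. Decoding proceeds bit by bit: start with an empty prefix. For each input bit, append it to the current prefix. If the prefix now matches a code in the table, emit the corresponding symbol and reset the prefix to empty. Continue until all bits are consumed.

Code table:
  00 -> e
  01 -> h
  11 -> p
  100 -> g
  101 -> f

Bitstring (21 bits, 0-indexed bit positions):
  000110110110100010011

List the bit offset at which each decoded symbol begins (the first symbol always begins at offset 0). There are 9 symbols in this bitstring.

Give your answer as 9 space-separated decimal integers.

Bit 0: prefix='0' (no match yet)
Bit 1: prefix='00' -> emit 'e', reset
Bit 2: prefix='0' (no match yet)
Bit 3: prefix='01' -> emit 'h', reset
Bit 4: prefix='1' (no match yet)
Bit 5: prefix='10' (no match yet)
Bit 6: prefix='101' -> emit 'f', reset
Bit 7: prefix='1' (no match yet)
Bit 8: prefix='10' (no match yet)
Bit 9: prefix='101' -> emit 'f', reset
Bit 10: prefix='1' (no match yet)
Bit 11: prefix='10' (no match yet)
Bit 12: prefix='101' -> emit 'f', reset
Bit 13: prefix='0' (no match yet)
Bit 14: prefix='00' -> emit 'e', reset
Bit 15: prefix='0' (no match yet)
Bit 16: prefix='01' -> emit 'h', reset
Bit 17: prefix='0' (no match yet)
Bit 18: prefix='00' -> emit 'e', reset
Bit 19: prefix='1' (no match yet)
Bit 20: prefix='11' -> emit 'p', reset

Answer: 0 2 4 7 10 13 15 17 19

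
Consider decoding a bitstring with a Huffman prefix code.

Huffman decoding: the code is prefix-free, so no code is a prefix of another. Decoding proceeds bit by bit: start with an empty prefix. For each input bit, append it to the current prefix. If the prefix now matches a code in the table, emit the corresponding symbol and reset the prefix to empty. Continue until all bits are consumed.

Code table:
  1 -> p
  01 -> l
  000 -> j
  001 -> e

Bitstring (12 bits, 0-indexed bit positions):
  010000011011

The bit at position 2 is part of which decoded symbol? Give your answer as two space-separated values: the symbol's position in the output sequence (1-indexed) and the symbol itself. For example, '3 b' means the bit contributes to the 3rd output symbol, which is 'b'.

Answer: 2 j

Derivation:
Bit 0: prefix='0' (no match yet)
Bit 1: prefix='01' -> emit 'l', reset
Bit 2: prefix='0' (no match yet)
Bit 3: prefix='00' (no match yet)
Bit 4: prefix='000' -> emit 'j', reset
Bit 5: prefix='0' (no match yet)
Bit 6: prefix='00' (no match yet)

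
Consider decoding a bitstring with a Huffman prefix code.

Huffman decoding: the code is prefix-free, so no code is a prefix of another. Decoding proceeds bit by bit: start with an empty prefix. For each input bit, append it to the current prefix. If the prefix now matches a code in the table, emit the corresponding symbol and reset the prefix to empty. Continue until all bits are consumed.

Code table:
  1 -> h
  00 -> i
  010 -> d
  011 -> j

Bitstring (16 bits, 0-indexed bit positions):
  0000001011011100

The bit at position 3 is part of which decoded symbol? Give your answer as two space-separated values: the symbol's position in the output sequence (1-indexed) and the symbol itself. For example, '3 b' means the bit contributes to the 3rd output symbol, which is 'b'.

Answer: 2 i

Derivation:
Bit 0: prefix='0' (no match yet)
Bit 1: prefix='00' -> emit 'i', reset
Bit 2: prefix='0' (no match yet)
Bit 3: prefix='00' -> emit 'i', reset
Bit 4: prefix='0' (no match yet)
Bit 5: prefix='00' -> emit 'i', reset
Bit 6: prefix='1' -> emit 'h', reset
Bit 7: prefix='0' (no match yet)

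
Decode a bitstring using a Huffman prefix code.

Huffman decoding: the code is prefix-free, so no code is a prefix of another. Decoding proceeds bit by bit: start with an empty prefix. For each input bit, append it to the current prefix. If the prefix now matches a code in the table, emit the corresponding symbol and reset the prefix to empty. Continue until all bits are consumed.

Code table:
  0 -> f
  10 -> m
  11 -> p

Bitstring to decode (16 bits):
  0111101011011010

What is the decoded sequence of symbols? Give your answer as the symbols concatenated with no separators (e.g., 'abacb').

Answer: fppfmpfpfm

Derivation:
Bit 0: prefix='0' -> emit 'f', reset
Bit 1: prefix='1' (no match yet)
Bit 2: prefix='11' -> emit 'p', reset
Bit 3: prefix='1' (no match yet)
Bit 4: prefix='11' -> emit 'p', reset
Bit 5: prefix='0' -> emit 'f', reset
Bit 6: prefix='1' (no match yet)
Bit 7: prefix='10' -> emit 'm', reset
Bit 8: prefix='1' (no match yet)
Bit 9: prefix='11' -> emit 'p', reset
Bit 10: prefix='0' -> emit 'f', reset
Bit 11: prefix='1' (no match yet)
Bit 12: prefix='11' -> emit 'p', reset
Bit 13: prefix='0' -> emit 'f', reset
Bit 14: prefix='1' (no match yet)
Bit 15: prefix='10' -> emit 'm', reset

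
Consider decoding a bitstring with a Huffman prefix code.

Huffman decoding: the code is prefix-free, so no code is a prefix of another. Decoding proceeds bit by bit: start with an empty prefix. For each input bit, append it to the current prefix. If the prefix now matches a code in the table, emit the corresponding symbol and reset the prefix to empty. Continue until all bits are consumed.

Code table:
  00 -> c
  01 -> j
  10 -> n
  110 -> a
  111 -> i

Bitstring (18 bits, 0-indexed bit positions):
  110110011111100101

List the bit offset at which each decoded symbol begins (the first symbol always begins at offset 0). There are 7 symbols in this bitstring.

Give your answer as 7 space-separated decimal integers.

Answer: 0 3 6 8 11 14 16

Derivation:
Bit 0: prefix='1' (no match yet)
Bit 1: prefix='11' (no match yet)
Bit 2: prefix='110' -> emit 'a', reset
Bit 3: prefix='1' (no match yet)
Bit 4: prefix='11' (no match yet)
Bit 5: prefix='110' -> emit 'a', reset
Bit 6: prefix='0' (no match yet)
Bit 7: prefix='01' -> emit 'j', reset
Bit 8: prefix='1' (no match yet)
Bit 9: prefix='11' (no match yet)
Bit 10: prefix='111' -> emit 'i', reset
Bit 11: prefix='1' (no match yet)
Bit 12: prefix='11' (no match yet)
Bit 13: prefix='110' -> emit 'a', reset
Bit 14: prefix='0' (no match yet)
Bit 15: prefix='01' -> emit 'j', reset
Bit 16: prefix='0' (no match yet)
Bit 17: prefix='01' -> emit 'j', reset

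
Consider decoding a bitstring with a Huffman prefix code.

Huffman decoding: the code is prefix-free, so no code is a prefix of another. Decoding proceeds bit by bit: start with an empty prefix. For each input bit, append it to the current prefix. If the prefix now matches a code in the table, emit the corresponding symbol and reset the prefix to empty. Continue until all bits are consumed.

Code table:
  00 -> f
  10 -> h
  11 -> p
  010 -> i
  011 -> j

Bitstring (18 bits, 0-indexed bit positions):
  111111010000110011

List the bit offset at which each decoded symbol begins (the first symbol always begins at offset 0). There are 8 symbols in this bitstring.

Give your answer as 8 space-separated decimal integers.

Bit 0: prefix='1' (no match yet)
Bit 1: prefix='11' -> emit 'p', reset
Bit 2: prefix='1' (no match yet)
Bit 3: prefix='11' -> emit 'p', reset
Bit 4: prefix='1' (no match yet)
Bit 5: prefix='11' -> emit 'p', reset
Bit 6: prefix='0' (no match yet)
Bit 7: prefix='01' (no match yet)
Bit 8: prefix='010' -> emit 'i', reset
Bit 9: prefix='0' (no match yet)
Bit 10: prefix='00' -> emit 'f', reset
Bit 11: prefix='0' (no match yet)
Bit 12: prefix='01' (no match yet)
Bit 13: prefix='011' -> emit 'j', reset
Bit 14: prefix='0' (no match yet)
Bit 15: prefix='00' -> emit 'f', reset
Bit 16: prefix='1' (no match yet)
Bit 17: prefix='11' -> emit 'p', reset

Answer: 0 2 4 6 9 11 14 16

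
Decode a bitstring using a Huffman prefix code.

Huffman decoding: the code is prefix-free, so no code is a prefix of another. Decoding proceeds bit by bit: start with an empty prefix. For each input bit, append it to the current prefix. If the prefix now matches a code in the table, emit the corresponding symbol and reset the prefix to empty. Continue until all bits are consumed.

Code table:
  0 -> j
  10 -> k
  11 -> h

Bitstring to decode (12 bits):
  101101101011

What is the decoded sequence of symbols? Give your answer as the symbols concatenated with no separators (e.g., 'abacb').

Bit 0: prefix='1' (no match yet)
Bit 1: prefix='10' -> emit 'k', reset
Bit 2: prefix='1' (no match yet)
Bit 3: prefix='11' -> emit 'h', reset
Bit 4: prefix='0' -> emit 'j', reset
Bit 5: prefix='1' (no match yet)
Bit 6: prefix='11' -> emit 'h', reset
Bit 7: prefix='0' -> emit 'j', reset
Bit 8: prefix='1' (no match yet)
Bit 9: prefix='10' -> emit 'k', reset
Bit 10: prefix='1' (no match yet)
Bit 11: prefix='11' -> emit 'h', reset

Answer: khjhjkh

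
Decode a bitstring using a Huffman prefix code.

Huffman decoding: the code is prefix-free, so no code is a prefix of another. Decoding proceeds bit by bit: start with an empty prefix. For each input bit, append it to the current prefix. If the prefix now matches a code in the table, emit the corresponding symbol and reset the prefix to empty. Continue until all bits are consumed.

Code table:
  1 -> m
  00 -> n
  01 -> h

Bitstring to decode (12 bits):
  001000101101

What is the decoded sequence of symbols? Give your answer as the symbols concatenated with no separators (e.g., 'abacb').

Bit 0: prefix='0' (no match yet)
Bit 1: prefix='00' -> emit 'n', reset
Bit 2: prefix='1' -> emit 'm', reset
Bit 3: prefix='0' (no match yet)
Bit 4: prefix='00' -> emit 'n', reset
Bit 5: prefix='0' (no match yet)
Bit 6: prefix='01' -> emit 'h', reset
Bit 7: prefix='0' (no match yet)
Bit 8: prefix='01' -> emit 'h', reset
Bit 9: prefix='1' -> emit 'm', reset
Bit 10: prefix='0' (no match yet)
Bit 11: prefix='01' -> emit 'h', reset

Answer: nmnhhmh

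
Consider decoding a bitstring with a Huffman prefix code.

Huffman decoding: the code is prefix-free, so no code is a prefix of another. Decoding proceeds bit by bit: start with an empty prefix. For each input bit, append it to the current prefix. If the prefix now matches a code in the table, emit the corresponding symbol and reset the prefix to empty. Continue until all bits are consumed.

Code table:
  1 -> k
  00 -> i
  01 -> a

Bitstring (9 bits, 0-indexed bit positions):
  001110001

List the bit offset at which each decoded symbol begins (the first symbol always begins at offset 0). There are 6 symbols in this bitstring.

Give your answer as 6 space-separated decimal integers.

Answer: 0 2 3 4 5 7

Derivation:
Bit 0: prefix='0' (no match yet)
Bit 1: prefix='00' -> emit 'i', reset
Bit 2: prefix='1' -> emit 'k', reset
Bit 3: prefix='1' -> emit 'k', reset
Bit 4: prefix='1' -> emit 'k', reset
Bit 5: prefix='0' (no match yet)
Bit 6: prefix='00' -> emit 'i', reset
Bit 7: prefix='0' (no match yet)
Bit 8: prefix='01' -> emit 'a', reset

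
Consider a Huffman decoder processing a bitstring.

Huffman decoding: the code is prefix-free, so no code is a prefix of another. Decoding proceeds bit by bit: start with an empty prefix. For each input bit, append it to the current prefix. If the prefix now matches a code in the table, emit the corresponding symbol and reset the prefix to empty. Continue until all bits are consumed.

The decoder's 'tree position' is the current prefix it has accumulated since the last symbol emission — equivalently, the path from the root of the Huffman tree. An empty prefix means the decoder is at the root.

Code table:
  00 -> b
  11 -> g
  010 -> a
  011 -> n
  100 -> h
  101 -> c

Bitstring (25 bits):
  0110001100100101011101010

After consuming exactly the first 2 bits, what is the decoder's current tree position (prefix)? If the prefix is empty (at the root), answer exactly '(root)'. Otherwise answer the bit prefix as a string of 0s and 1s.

Bit 0: prefix='0' (no match yet)
Bit 1: prefix='01' (no match yet)

Answer: 01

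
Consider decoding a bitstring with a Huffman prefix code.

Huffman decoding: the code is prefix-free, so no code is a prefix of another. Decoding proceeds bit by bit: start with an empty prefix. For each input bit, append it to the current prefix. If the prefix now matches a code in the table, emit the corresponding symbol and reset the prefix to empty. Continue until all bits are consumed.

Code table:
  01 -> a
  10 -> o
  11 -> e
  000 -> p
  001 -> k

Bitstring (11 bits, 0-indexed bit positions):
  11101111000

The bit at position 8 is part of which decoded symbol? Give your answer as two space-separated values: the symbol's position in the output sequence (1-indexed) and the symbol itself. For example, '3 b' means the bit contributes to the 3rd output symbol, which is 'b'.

Answer: 5 p

Derivation:
Bit 0: prefix='1' (no match yet)
Bit 1: prefix='11' -> emit 'e', reset
Bit 2: prefix='1' (no match yet)
Bit 3: prefix='10' -> emit 'o', reset
Bit 4: prefix='1' (no match yet)
Bit 5: prefix='11' -> emit 'e', reset
Bit 6: prefix='1' (no match yet)
Bit 7: prefix='11' -> emit 'e', reset
Bit 8: prefix='0' (no match yet)
Bit 9: prefix='00' (no match yet)
Bit 10: prefix='000' -> emit 'p', reset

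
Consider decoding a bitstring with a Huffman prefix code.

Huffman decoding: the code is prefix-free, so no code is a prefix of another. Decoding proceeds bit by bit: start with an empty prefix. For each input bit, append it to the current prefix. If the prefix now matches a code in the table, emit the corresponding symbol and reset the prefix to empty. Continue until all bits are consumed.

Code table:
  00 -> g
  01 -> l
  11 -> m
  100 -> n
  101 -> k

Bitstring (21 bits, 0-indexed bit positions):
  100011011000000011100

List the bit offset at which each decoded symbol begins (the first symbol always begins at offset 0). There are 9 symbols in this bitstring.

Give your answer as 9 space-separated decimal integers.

Answer: 0 3 5 8 11 13 15 17 19

Derivation:
Bit 0: prefix='1' (no match yet)
Bit 1: prefix='10' (no match yet)
Bit 2: prefix='100' -> emit 'n', reset
Bit 3: prefix='0' (no match yet)
Bit 4: prefix='01' -> emit 'l', reset
Bit 5: prefix='1' (no match yet)
Bit 6: prefix='10' (no match yet)
Bit 7: prefix='101' -> emit 'k', reset
Bit 8: prefix='1' (no match yet)
Bit 9: prefix='10' (no match yet)
Bit 10: prefix='100' -> emit 'n', reset
Bit 11: prefix='0' (no match yet)
Bit 12: prefix='00' -> emit 'g', reset
Bit 13: prefix='0' (no match yet)
Bit 14: prefix='00' -> emit 'g', reset
Bit 15: prefix='0' (no match yet)
Bit 16: prefix='01' -> emit 'l', reset
Bit 17: prefix='1' (no match yet)
Bit 18: prefix='11' -> emit 'm', reset
Bit 19: prefix='0' (no match yet)
Bit 20: prefix='00' -> emit 'g', reset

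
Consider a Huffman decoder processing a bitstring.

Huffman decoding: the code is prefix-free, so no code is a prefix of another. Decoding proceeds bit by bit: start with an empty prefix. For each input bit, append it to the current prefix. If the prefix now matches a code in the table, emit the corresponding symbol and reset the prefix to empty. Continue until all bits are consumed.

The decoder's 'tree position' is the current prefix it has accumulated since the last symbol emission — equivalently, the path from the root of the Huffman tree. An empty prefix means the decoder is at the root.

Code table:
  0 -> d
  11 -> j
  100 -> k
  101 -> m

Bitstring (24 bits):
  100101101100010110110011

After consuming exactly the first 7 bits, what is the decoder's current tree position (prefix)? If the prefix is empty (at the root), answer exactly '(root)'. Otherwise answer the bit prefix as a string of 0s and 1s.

Bit 0: prefix='1' (no match yet)
Bit 1: prefix='10' (no match yet)
Bit 2: prefix='100' -> emit 'k', reset
Bit 3: prefix='1' (no match yet)
Bit 4: prefix='10' (no match yet)
Bit 5: prefix='101' -> emit 'm', reset
Bit 6: prefix='1' (no match yet)

Answer: 1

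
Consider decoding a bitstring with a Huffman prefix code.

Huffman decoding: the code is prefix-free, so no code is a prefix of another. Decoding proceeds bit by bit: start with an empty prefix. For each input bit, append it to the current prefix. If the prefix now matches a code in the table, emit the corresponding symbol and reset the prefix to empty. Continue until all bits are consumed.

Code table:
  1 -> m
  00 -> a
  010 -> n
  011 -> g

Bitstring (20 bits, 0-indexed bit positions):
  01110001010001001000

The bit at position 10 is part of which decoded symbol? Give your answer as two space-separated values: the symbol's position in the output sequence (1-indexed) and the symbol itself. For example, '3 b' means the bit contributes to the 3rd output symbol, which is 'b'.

Answer: 6 a

Derivation:
Bit 0: prefix='0' (no match yet)
Bit 1: prefix='01' (no match yet)
Bit 2: prefix='011' -> emit 'g', reset
Bit 3: prefix='1' -> emit 'm', reset
Bit 4: prefix='0' (no match yet)
Bit 5: prefix='00' -> emit 'a', reset
Bit 6: prefix='0' (no match yet)
Bit 7: prefix='01' (no match yet)
Bit 8: prefix='010' -> emit 'n', reset
Bit 9: prefix='1' -> emit 'm', reset
Bit 10: prefix='0' (no match yet)
Bit 11: prefix='00' -> emit 'a', reset
Bit 12: prefix='0' (no match yet)
Bit 13: prefix='01' (no match yet)
Bit 14: prefix='010' -> emit 'n', reset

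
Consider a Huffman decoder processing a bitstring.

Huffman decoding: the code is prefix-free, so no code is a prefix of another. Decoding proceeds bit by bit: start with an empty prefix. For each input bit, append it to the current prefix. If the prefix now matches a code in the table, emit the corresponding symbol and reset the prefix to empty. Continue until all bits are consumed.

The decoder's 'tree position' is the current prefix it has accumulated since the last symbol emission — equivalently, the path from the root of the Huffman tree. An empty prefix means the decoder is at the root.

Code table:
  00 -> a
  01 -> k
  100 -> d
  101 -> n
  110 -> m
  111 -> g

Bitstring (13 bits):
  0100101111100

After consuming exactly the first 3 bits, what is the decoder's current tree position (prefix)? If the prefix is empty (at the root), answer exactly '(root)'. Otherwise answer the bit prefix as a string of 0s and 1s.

Bit 0: prefix='0' (no match yet)
Bit 1: prefix='01' -> emit 'k', reset
Bit 2: prefix='0' (no match yet)

Answer: 0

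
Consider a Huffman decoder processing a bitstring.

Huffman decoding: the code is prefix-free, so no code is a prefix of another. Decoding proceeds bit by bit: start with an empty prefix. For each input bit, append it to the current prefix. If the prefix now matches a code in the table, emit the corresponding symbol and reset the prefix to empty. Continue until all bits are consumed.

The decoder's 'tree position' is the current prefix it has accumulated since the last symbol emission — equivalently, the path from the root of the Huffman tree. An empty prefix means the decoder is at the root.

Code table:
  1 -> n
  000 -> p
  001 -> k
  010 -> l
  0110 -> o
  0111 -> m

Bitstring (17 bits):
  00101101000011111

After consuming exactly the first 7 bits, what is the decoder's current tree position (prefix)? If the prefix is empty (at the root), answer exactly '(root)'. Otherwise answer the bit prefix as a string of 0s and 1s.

Bit 0: prefix='0' (no match yet)
Bit 1: prefix='00' (no match yet)
Bit 2: prefix='001' -> emit 'k', reset
Bit 3: prefix='0' (no match yet)
Bit 4: prefix='01' (no match yet)
Bit 5: prefix='011' (no match yet)
Bit 6: prefix='0110' -> emit 'o', reset

Answer: (root)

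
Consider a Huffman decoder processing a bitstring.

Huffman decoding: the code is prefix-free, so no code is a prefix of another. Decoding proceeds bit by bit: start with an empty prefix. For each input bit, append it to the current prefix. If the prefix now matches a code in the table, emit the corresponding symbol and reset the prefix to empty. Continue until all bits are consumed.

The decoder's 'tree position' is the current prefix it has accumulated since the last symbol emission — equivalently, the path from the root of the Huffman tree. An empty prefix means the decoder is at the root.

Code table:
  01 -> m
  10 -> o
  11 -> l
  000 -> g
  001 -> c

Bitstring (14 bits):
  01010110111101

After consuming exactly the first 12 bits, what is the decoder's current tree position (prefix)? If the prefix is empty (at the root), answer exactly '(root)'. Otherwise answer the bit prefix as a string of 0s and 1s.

Answer: (root)

Derivation:
Bit 0: prefix='0' (no match yet)
Bit 1: prefix='01' -> emit 'm', reset
Bit 2: prefix='0' (no match yet)
Bit 3: prefix='01' -> emit 'm', reset
Bit 4: prefix='0' (no match yet)
Bit 5: prefix='01' -> emit 'm', reset
Bit 6: prefix='1' (no match yet)
Bit 7: prefix='10' -> emit 'o', reset
Bit 8: prefix='1' (no match yet)
Bit 9: prefix='11' -> emit 'l', reset
Bit 10: prefix='1' (no match yet)
Bit 11: prefix='11' -> emit 'l', reset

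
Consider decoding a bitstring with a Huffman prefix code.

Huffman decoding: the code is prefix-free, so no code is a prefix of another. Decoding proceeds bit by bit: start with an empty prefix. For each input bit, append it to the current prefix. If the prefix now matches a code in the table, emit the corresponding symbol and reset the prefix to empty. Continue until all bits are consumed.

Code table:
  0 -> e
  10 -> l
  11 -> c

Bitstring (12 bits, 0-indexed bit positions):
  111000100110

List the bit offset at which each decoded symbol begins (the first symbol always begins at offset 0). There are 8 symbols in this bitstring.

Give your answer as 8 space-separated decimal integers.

Bit 0: prefix='1' (no match yet)
Bit 1: prefix='11' -> emit 'c', reset
Bit 2: prefix='1' (no match yet)
Bit 3: prefix='10' -> emit 'l', reset
Bit 4: prefix='0' -> emit 'e', reset
Bit 5: prefix='0' -> emit 'e', reset
Bit 6: prefix='1' (no match yet)
Bit 7: prefix='10' -> emit 'l', reset
Bit 8: prefix='0' -> emit 'e', reset
Bit 9: prefix='1' (no match yet)
Bit 10: prefix='11' -> emit 'c', reset
Bit 11: prefix='0' -> emit 'e', reset

Answer: 0 2 4 5 6 8 9 11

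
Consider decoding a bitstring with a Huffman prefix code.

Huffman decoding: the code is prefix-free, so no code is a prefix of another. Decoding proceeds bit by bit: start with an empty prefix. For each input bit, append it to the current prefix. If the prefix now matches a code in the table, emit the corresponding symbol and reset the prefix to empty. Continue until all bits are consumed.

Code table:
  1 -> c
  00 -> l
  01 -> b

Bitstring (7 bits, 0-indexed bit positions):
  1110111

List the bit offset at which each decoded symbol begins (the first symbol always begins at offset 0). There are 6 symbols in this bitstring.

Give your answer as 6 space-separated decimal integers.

Answer: 0 1 2 3 5 6

Derivation:
Bit 0: prefix='1' -> emit 'c', reset
Bit 1: prefix='1' -> emit 'c', reset
Bit 2: prefix='1' -> emit 'c', reset
Bit 3: prefix='0' (no match yet)
Bit 4: prefix='01' -> emit 'b', reset
Bit 5: prefix='1' -> emit 'c', reset
Bit 6: prefix='1' -> emit 'c', reset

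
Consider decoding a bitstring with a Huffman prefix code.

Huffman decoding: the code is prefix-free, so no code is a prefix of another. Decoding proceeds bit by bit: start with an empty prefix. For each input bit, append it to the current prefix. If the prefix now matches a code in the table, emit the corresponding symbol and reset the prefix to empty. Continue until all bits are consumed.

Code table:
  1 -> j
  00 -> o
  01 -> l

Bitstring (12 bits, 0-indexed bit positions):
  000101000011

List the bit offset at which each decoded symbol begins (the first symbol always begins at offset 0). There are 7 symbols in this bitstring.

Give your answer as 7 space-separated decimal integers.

Bit 0: prefix='0' (no match yet)
Bit 1: prefix='00' -> emit 'o', reset
Bit 2: prefix='0' (no match yet)
Bit 3: prefix='01' -> emit 'l', reset
Bit 4: prefix='0' (no match yet)
Bit 5: prefix='01' -> emit 'l', reset
Bit 6: prefix='0' (no match yet)
Bit 7: prefix='00' -> emit 'o', reset
Bit 8: prefix='0' (no match yet)
Bit 9: prefix='00' -> emit 'o', reset
Bit 10: prefix='1' -> emit 'j', reset
Bit 11: prefix='1' -> emit 'j', reset

Answer: 0 2 4 6 8 10 11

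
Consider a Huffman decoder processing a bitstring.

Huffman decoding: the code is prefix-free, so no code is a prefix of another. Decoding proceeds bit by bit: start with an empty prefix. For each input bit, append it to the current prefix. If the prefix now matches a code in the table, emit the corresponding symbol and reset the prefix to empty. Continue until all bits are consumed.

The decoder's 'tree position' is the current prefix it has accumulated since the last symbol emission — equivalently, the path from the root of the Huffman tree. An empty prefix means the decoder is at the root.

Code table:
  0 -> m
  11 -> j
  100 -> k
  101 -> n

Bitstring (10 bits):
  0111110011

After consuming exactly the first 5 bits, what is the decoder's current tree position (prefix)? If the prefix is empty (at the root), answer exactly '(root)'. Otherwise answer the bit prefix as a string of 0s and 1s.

Answer: (root)

Derivation:
Bit 0: prefix='0' -> emit 'm', reset
Bit 1: prefix='1' (no match yet)
Bit 2: prefix='11' -> emit 'j', reset
Bit 3: prefix='1' (no match yet)
Bit 4: prefix='11' -> emit 'j', reset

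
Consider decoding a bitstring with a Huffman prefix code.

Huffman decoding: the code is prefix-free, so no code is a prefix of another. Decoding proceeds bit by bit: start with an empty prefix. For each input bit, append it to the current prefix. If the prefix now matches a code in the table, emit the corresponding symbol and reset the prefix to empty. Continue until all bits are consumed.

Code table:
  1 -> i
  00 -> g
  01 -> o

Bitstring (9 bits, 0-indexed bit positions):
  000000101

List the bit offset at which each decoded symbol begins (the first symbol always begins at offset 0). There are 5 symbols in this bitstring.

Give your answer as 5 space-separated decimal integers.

Bit 0: prefix='0' (no match yet)
Bit 1: prefix='00' -> emit 'g', reset
Bit 2: prefix='0' (no match yet)
Bit 3: prefix='00' -> emit 'g', reset
Bit 4: prefix='0' (no match yet)
Bit 5: prefix='00' -> emit 'g', reset
Bit 6: prefix='1' -> emit 'i', reset
Bit 7: prefix='0' (no match yet)
Bit 8: prefix='01' -> emit 'o', reset

Answer: 0 2 4 6 7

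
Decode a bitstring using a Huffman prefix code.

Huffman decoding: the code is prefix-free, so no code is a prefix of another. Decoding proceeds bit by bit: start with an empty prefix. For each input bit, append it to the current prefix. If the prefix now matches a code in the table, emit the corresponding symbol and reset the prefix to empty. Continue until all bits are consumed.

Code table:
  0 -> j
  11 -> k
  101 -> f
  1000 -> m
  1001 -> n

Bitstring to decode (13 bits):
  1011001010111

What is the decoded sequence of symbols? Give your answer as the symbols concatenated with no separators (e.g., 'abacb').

Bit 0: prefix='1' (no match yet)
Bit 1: prefix='10' (no match yet)
Bit 2: prefix='101' -> emit 'f', reset
Bit 3: prefix='1' (no match yet)
Bit 4: prefix='10' (no match yet)
Bit 5: prefix='100' (no match yet)
Bit 6: prefix='1001' -> emit 'n', reset
Bit 7: prefix='0' -> emit 'j', reset
Bit 8: prefix='1' (no match yet)
Bit 9: prefix='10' (no match yet)
Bit 10: prefix='101' -> emit 'f', reset
Bit 11: prefix='1' (no match yet)
Bit 12: prefix='11' -> emit 'k', reset

Answer: fnjfk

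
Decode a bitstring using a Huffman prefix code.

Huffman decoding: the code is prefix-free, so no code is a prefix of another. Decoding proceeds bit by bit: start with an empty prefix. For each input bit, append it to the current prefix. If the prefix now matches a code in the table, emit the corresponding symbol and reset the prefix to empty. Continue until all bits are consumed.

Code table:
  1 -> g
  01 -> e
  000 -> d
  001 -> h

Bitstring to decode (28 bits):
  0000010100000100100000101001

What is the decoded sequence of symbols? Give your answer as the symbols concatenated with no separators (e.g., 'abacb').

Bit 0: prefix='0' (no match yet)
Bit 1: prefix='00' (no match yet)
Bit 2: prefix='000' -> emit 'd', reset
Bit 3: prefix='0' (no match yet)
Bit 4: prefix='00' (no match yet)
Bit 5: prefix='001' -> emit 'h', reset
Bit 6: prefix='0' (no match yet)
Bit 7: prefix='01' -> emit 'e', reset
Bit 8: prefix='0' (no match yet)
Bit 9: prefix='00' (no match yet)
Bit 10: prefix='000' -> emit 'd', reset
Bit 11: prefix='0' (no match yet)
Bit 12: prefix='00' (no match yet)
Bit 13: prefix='001' -> emit 'h', reset
Bit 14: prefix='0' (no match yet)
Bit 15: prefix='00' (no match yet)
Bit 16: prefix='001' -> emit 'h', reset
Bit 17: prefix='0' (no match yet)
Bit 18: prefix='00' (no match yet)
Bit 19: prefix='000' -> emit 'd', reset
Bit 20: prefix='0' (no match yet)
Bit 21: prefix='00' (no match yet)
Bit 22: prefix='001' -> emit 'h', reset
Bit 23: prefix='0' (no match yet)
Bit 24: prefix='01' -> emit 'e', reset
Bit 25: prefix='0' (no match yet)
Bit 26: prefix='00' (no match yet)
Bit 27: prefix='001' -> emit 'h', reset

Answer: dhedhhdheh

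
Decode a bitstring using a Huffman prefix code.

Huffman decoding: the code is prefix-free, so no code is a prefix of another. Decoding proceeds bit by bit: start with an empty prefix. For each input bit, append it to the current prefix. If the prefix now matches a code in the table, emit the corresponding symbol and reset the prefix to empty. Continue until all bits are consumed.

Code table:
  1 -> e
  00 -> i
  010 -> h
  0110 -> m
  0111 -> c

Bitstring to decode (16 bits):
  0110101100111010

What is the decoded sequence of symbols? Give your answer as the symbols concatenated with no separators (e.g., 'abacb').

Bit 0: prefix='0' (no match yet)
Bit 1: prefix='01' (no match yet)
Bit 2: prefix='011' (no match yet)
Bit 3: prefix='0110' -> emit 'm', reset
Bit 4: prefix='1' -> emit 'e', reset
Bit 5: prefix='0' (no match yet)
Bit 6: prefix='01' (no match yet)
Bit 7: prefix='011' (no match yet)
Bit 8: prefix='0110' -> emit 'm', reset
Bit 9: prefix='0' (no match yet)
Bit 10: prefix='01' (no match yet)
Bit 11: prefix='011' (no match yet)
Bit 12: prefix='0111' -> emit 'c', reset
Bit 13: prefix='0' (no match yet)
Bit 14: prefix='01' (no match yet)
Bit 15: prefix='010' -> emit 'h', reset

Answer: memch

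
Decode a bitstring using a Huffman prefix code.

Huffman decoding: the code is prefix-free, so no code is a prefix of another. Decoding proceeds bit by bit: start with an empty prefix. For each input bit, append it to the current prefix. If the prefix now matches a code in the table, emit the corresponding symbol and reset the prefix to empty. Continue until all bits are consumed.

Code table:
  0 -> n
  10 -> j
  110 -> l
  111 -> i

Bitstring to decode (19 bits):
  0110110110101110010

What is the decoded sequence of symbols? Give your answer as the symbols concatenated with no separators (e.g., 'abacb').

Answer: nllljinnj

Derivation:
Bit 0: prefix='0' -> emit 'n', reset
Bit 1: prefix='1' (no match yet)
Bit 2: prefix='11' (no match yet)
Bit 3: prefix='110' -> emit 'l', reset
Bit 4: prefix='1' (no match yet)
Bit 5: prefix='11' (no match yet)
Bit 6: prefix='110' -> emit 'l', reset
Bit 7: prefix='1' (no match yet)
Bit 8: prefix='11' (no match yet)
Bit 9: prefix='110' -> emit 'l', reset
Bit 10: prefix='1' (no match yet)
Bit 11: prefix='10' -> emit 'j', reset
Bit 12: prefix='1' (no match yet)
Bit 13: prefix='11' (no match yet)
Bit 14: prefix='111' -> emit 'i', reset
Bit 15: prefix='0' -> emit 'n', reset
Bit 16: prefix='0' -> emit 'n', reset
Bit 17: prefix='1' (no match yet)
Bit 18: prefix='10' -> emit 'j', reset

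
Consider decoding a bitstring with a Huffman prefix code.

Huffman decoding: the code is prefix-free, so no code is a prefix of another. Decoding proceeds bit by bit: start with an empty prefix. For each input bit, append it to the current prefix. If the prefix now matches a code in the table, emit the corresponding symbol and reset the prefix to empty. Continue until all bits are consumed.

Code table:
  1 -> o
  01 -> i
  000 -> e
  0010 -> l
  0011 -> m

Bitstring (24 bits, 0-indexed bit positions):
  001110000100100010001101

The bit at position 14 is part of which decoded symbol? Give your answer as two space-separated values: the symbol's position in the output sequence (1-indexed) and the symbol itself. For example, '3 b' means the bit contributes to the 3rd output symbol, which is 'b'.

Answer: 6 l

Derivation:
Bit 0: prefix='0' (no match yet)
Bit 1: prefix='00' (no match yet)
Bit 2: prefix='001' (no match yet)
Bit 3: prefix='0011' -> emit 'm', reset
Bit 4: prefix='1' -> emit 'o', reset
Bit 5: prefix='0' (no match yet)
Bit 6: prefix='00' (no match yet)
Bit 7: prefix='000' -> emit 'e', reset
Bit 8: prefix='0' (no match yet)
Bit 9: prefix='01' -> emit 'i', reset
Bit 10: prefix='0' (no match yet)
Bit 11: prefix='00' (no match yet)
Bit 12: prefix='001' (no match yet)
Bit 13: prefix='0010' -> emit 'l', reset
Bit 14: prefix='0' (no match yet)
Bit 15: prefix='00' (no match yet)
Bit 16: prefix='001' (no match yet)
Bit 17: prefix='0010' -> emit 'l', reset
Bit 18: prefix='0' (no match yet)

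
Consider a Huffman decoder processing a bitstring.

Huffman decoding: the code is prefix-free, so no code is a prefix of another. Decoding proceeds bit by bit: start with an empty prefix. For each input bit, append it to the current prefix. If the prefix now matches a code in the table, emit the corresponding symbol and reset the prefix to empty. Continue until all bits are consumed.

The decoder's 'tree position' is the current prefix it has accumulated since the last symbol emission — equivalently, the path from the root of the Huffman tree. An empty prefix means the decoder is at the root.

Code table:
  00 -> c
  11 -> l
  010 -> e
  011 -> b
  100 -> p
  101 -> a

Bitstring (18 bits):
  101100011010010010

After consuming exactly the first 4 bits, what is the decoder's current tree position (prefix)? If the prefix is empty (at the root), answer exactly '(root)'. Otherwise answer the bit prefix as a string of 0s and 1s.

Bit 0: prefix='1' (no match yet)
Bit 1: prefix='10' (no match yet)
Bit 2: prefix='101' -> emit 'a', reset
Bit 3: prefix='1' (no match yet)

Answer: 1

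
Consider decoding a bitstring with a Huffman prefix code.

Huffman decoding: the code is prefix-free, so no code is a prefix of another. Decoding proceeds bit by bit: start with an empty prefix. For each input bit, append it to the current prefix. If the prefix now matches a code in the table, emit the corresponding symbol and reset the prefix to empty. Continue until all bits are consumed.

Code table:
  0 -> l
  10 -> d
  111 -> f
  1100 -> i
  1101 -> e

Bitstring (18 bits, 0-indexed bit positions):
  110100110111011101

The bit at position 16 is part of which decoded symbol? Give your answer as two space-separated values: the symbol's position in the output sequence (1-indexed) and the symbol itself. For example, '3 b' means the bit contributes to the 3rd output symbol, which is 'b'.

Answer: 6 e

Derivation:
Bit 0: prefix='1' (no match yet)
Bit 1: prefix='11' (no match yet)
Bit 2: prefix='110' (no match yet)
Bit 3: prefix='1101' -> emit 'e', reset
Bit 4: prefix='0' -> emit 'l', reset
Bit 5: prefix='0' -> emit 'l', reset
Bit 6: prefix='1' (no match yet)
Bit 7: prefix='11' (no match yet)
Bit 8: prefix='110' (no match yet)
Bit 9: prefix='1101' -> emit 'e', reset
Bit 10: prefix='1' (no match yet)
Bit 11: prefix='11' (no match yet)
Bit 12: prefix='110' (no match yet)
Bit 13: prefix='1101' -> emit 'e', reset
Bit 14: prefix='1' (no match yet)
Bit 15: prefix='11' (no match yet)
Bit 16: prefix='110' (no match yet)
Bit 17: prefix='1101' -> emit 'e', reset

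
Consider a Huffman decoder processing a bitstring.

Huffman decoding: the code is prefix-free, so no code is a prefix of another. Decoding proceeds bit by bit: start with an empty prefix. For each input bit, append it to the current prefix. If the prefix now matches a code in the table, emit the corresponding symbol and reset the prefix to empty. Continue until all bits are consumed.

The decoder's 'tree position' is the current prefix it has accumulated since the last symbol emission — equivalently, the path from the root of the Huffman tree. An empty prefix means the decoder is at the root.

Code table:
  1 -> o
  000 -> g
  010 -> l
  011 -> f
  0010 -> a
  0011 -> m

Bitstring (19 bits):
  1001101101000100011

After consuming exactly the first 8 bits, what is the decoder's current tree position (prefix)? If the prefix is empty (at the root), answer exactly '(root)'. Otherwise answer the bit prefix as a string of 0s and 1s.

Answer: (root)

Derivation:
Bit 0: prefix='1' -> emit 'o', reset
Bit 1: prefix='0' (no match yet)
Bit 2: prefix='00' (no match yet)
Bit 3: prefix='001' (no match yet)
Bit 4: prefix='0011' -> emit 'm', reset
Bit 5: prefix='0' (no match yet)
Bit 6: prefix='01' (no match yet)
Bit 7: prefix='011' -> emit 'f', reset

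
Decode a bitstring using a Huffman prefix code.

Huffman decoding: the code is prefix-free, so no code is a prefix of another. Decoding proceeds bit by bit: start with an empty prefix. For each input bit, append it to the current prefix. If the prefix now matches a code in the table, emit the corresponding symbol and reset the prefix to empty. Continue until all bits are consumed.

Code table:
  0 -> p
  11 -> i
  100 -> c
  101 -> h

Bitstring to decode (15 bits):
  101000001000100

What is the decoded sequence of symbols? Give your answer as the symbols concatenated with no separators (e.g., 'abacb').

Bit 0: prefix='1' (no match yet)
Bit 1: prefix='10' (no match yet)
Bit 2: prefix='101' -> emit 'h', reset
Bit 3: prefix='0' -> emit 'p', reset
Bit 4: prefix='0' -> emit 'p', reset
Bit 5: prefix='0' -> emit 'p', reset
Bit 6: prefix='0' -> emit 'p', reset
Bit 7: prefix='0' -> emit 'p', reset
Bit 8: prefix='1' (no match yet)
Bit 9: prefix='10' (no match yet)
Bit 10: prefix='100' -> emit 'c', reset
Bit 11: prefix='0' -> emit 'p', reset
Bit 12: prefix='1' (no match yet)
Bit 13: prefix='10' (no match yet)
Bit 14: prefix='100' -> emit 'c', reset

Answer: hpppppcpc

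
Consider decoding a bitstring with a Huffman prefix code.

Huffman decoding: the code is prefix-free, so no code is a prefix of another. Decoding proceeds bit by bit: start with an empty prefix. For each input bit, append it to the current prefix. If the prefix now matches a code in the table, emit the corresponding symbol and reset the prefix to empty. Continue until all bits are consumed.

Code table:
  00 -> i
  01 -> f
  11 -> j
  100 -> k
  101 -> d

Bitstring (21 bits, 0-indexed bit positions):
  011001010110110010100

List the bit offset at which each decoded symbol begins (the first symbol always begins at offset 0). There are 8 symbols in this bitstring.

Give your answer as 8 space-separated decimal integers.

Bit 0: prefix='0' (no match yet)
Bit 1: prefix='01' -> emit 'f', reset
Bit 2: prefix='1' (no match yet)
Bit 3: prefix='10' (no match yet)
Bit 4: prefix='100' -> emit 'k', reset
Bit 5: prefix='1' (no match yet)
Bit 6: prefix='10' (no match yet)
Bit 7: prefix='101' -> emit 'd', reset
Bit 8: prefix='0' (no match yet)
Bit 9: prefix='01' -> emit 'f', reset
Bit 10: prefix='1' (no match yet)
Bit 11: prefix='10' (no match yet)
Bit 12: prefix='101' -> emit 'd', reset
Bit 13: prefix='1' (no match yet)
Bit 14: prefix='10' (no match yet)
Bit 15: prefix='100' -> emit 'k', reset
Bit 16: prefix='1' (no match yet)
Bit 17: prefix='10' (no match yet)
Bit 18: prefix='101' -> emit 'd', reset
Bit 19: prefix='0' (no match yet)
Bit 20: prefix='00' -> emit 'i', reset

Answer: 0 2 5 8 10 13 16 19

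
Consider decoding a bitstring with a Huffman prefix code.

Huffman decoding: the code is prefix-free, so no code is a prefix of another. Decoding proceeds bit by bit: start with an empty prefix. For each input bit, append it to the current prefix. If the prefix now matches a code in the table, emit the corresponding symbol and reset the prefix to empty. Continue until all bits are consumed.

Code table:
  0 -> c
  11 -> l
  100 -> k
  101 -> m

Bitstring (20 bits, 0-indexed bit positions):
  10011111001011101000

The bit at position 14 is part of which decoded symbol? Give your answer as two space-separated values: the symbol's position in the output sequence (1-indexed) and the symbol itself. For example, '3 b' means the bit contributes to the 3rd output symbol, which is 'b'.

Answer: 6 l

Derivation:
Bit 0: prefix='1' (no match yet)
Bit 1: prefix='10' (no match yet)
Bit 2: prefix='100' -> emit 'k', reset
Bit 3: prefix='1' (no match yet)
Bit 4: prefix='11' -> emit 'l', reset
Bit 5: prefix='1' (no match yet)
Bit 6: prefix='11' -> emit 'l', reset
Bit 7: prefix='1' (no match yet)
Bit 8: prefix='10' (no match yet)
Bit 9: prefix='100' -> emit 'k', reset
Bit 10: prefix='1' (no match yet)
Bit 11: prefix='10' (no match yet)
Bit 12: prefix='101' -> emit 'm', reset
Bit 13: prefix='1' (no match yet)
Bit 14: prefix='11' -> emit 'l', reset
Bit 15: prefix='0' -> emit 'c', reset
Bit 16: prefix='1' (no match yet)
Bit 17: prefix='10' (no match yet)
Bit 18: prefix='100' -> emit 'k', reset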